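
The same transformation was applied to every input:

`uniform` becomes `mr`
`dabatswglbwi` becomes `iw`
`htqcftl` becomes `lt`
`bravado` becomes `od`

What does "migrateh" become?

The pattern: reverse the string, then keep only the first 2 characters.
"migrateh" → "he".

he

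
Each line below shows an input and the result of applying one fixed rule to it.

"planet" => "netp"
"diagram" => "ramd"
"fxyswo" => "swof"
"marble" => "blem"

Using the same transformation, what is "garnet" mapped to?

Rule — move the first character to the end, then keep only the last 4 characters.
"garnet" → "arnetg" → "netg".

netg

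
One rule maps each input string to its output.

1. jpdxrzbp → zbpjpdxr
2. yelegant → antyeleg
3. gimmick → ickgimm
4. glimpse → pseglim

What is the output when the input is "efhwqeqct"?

qctefhwqe

Looking at the pairs, the operation is to move the last 3 characters to the front (rotate right by 3).
Doing the same to "efhwqeqct": "qctefhwqe".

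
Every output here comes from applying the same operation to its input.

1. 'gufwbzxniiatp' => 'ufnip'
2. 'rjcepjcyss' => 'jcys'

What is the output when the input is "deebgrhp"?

What's happening: swap each adjacent pair of characters (1↔2, 3↔4, ...), then keep one character in every 3, starting at position 1 (positions 1st, 4th, 7th, ...).
On "deebgrhp": the first step gives "edbergph", and the second then gives "eep".

eep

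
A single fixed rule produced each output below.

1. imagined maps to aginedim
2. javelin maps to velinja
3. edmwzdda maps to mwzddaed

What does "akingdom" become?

ingdomak

Each output is the input with this applied: move the first 2 characters to the end (rotate left by 2).
"akingdom" → "ingdomak".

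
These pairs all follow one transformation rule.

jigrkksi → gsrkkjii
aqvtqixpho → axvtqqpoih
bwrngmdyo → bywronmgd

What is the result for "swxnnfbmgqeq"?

The transformation: sort the characters into reverse alphabetical order, then move the last character to the front.
Working it through for "swxnnfbmgqeq": intermediate "xwsqqnnmgfeb", final "bxwsqqnnmgfe".

bxwsqqnnmgfe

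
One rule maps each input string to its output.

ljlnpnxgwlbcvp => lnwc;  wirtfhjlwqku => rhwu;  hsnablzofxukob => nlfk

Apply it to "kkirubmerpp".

The rule is to keep one character in every 3, starting at position 3 (positions 3rd, 6th, 9th, ...).
"kkirubmerpp" → "ibr".

ibr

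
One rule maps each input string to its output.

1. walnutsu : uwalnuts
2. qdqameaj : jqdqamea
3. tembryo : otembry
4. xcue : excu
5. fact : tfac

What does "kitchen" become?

nkitche

The rule is to move the last character to the front.
Applying that to "kitchen" gives "nkitche".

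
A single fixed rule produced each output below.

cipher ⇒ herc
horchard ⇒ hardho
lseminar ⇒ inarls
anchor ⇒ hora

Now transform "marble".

Rule — swap the front and back halves of the string, then delete the last 2 characters.
"marble" → "blemar" → "blem".

blem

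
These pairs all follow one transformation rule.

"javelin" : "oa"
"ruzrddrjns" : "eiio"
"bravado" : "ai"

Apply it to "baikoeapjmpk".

Looking at the pairs, the operation is to shift every letter 5 places forward in the alphabet (wrapping around), then keep only the vowels.
"baikoeapjmpk" → "gfnptjfuorup" → "uou".

uou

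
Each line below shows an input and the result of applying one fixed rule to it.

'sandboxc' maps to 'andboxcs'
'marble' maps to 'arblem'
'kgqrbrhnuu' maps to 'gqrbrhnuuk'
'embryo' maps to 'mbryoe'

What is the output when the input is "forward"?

The transformation: move the first character to the end.
"forward" → "orwardf".

orwardf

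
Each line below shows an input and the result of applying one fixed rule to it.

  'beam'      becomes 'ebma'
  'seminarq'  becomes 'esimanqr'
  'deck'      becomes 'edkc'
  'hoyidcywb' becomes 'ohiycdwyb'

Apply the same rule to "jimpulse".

ijpmlues

What's happening: swap each adjacent pair of characters (1↔2, 3↔4, ...).
On "jimpulse" that produces "ijpmlues".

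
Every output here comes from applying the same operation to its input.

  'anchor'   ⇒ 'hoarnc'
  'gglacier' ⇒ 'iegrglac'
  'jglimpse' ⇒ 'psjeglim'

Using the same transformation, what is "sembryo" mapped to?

In each case the input is transformed by: swap the first and last characters, then move the last 3 characters to the front (rotate right by 3).
On "sembryo": the first step gives "oembrys", and the second then gives "rysoemb".
(Check on "anchor": → "rnchoa" → "hoarnc" ✓)

rysoemb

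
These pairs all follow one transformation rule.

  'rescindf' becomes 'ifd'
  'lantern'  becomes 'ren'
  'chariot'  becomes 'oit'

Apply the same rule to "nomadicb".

Looking at the pairs, the operation is to swap each adjacent pair of characters (1↔2, 3↔4, ...), then keep only the last 3 characters.
For "nomadicb", step one produces "onamidbc"; step two turns that into "dbc".
(Check on "chariot": → "hcraoit" → "oit" ✓)

dbc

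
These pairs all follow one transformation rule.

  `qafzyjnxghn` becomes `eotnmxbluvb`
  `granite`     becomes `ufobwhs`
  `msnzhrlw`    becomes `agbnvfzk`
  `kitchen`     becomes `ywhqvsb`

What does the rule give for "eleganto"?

Each output is the input with this applied: shift every letter 12 places backward in the alphabet (wrapping around).
"eleganto" → "szsuobhc".

szsuobhc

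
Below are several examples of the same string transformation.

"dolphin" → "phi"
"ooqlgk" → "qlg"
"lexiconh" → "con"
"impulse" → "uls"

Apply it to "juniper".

ipe

The transformation: move the last character to the front, then keep only the last 3 characters.
Working it through for "juniper": intermediate "rjunipe", final "ipe".
(Check on "impulse": → "eimpuls" → "uls" ✓)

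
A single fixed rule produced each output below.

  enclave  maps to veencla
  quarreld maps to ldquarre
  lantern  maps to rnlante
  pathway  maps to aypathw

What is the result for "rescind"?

ndresci

What's happening: move the last 2 characters to the front (rotate right by 2).
So "rescind" becomes "ndresci".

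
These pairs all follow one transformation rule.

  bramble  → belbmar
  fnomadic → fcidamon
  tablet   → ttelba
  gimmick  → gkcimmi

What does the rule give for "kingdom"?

kmodgni

The pattern: move the first character to the end, then reverse the string.
Working it through for "kingdom": intermediate "ingdomk", final "kmodgni".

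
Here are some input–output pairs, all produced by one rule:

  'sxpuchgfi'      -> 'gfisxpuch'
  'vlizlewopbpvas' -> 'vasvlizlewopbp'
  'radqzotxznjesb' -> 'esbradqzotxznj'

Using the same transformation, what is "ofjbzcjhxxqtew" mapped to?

tewofjbzcjhxxq

The rule is to move the last 3 characters to the front (rotate right by 3).
For "ofjbzcjhxxqtew" the result is "tewofjbzcjhxxq".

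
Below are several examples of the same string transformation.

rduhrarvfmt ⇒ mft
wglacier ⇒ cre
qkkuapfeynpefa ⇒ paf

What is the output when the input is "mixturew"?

In each case the input is transformed by: swap each adjacent pair of characters (1↔2, 3↔4, ...), then keep only the last 3 characters.
Starting from "mixturew": after the first operation, "imtxruwe"; after the second, "uwe".

uwe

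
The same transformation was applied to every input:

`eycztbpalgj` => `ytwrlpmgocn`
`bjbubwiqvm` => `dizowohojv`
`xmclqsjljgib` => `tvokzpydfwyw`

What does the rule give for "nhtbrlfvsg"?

In each case the input is transformed by: shift every letter 13 places forward in the alphabet (wrapping around) — i.e. ROT13, then move the last 3 characters to the front (rotate right by 3).
On "nhtbrlfvsg": the first step gives "augoeysift", and the second then gives "iftaugoeys".

iftaugoeys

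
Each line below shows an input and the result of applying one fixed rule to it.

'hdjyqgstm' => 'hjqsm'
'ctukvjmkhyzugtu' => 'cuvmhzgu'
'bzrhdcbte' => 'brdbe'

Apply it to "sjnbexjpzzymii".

Rule — keep every other character starting from the first (positions 1st, 3rd, 5th, ...).
So "sjnbexjpzzymii" becomes "snejzyi".

snejzyi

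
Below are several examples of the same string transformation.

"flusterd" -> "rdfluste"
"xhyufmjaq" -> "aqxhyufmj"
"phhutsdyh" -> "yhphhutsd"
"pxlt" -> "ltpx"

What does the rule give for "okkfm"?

fmokk

Each output is the input with this applied: move the last 2 characters to the front (rotate right by 2).
So "okkfm" becomes "fmokk".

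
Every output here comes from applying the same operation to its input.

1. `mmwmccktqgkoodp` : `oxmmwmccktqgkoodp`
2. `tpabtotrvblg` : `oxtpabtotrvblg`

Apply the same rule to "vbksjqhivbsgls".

oxvbksjqhivbsgls

The pattern: prepend "ox".
So "vbksjqhivbsgls" becomes "oxvbksjqhivbsgls".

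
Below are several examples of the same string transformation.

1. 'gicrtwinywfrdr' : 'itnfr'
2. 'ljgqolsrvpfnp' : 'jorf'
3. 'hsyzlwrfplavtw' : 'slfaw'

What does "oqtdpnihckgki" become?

The pattern: keep one character in every 3, starting at position 2 (positions 2nd, 5th, 8th, ...).
So "oqtdpnihckgki" becomes "qphg".

qphg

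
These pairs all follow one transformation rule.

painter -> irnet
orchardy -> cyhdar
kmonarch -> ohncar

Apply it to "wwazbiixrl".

alzrbxii

The pattern: delete the first 2 characters, then take characters alternately from the front and the back (1st, last, 2nd, 2nd-last, ...).
Starting from "wwazbiixrl": after the first operation, "azbiixrl"; after the second, "alzrbxii".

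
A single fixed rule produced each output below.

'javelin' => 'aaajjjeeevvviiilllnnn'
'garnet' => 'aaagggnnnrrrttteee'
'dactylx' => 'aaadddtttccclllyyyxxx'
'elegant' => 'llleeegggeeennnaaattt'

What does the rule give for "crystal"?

rrrcccsssyyyaaatttlll

Looking at the pairs, the operation is to swap each adjacent pair of characters (1↔2, 3↔4, ...), then repeat every character 3 times.
Applying both steps to "crystal": "rcsyatl", then "rrrcccsssyyyaaatttlll".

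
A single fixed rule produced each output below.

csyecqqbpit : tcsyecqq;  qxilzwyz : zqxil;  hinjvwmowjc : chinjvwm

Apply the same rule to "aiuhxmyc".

The rule is to move the last character to the front, then delete the last 3 characters.
For "aiuhxmyc", step one produces "caiuhxmy"; step two turns that into "caiuh".
(Check on "csyecqqbpit": → "tcsyecqqbpi" → "tcsyecqq" ✓)

caiuh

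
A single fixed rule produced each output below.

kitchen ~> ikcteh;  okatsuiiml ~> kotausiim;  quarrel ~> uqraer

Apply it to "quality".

uqlati

The pattern: delete the last character, then swap each adjacent pair of characters (1↔2, 3↔4, ...).
"quality" → "qualit" → "uqlati".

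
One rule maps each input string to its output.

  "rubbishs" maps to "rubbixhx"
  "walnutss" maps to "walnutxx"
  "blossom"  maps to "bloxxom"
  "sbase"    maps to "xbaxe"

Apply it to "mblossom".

mbloxxom

What's happening: replace every "s" with "x".
For "mblossom" the result is "mbloxxom".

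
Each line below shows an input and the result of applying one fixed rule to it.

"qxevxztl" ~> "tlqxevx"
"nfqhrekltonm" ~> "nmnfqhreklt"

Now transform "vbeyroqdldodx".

dxvbeyroqdld

What's happening: move the last 2 characters to the front (rotate right by 2), then delete the last character.
On "vbeyroqdldodx": the first step gives "dxvbeyroqdldo", and the second then gives "dxvbeyroqdld".
(Check on "qxevxztl": → "tlqxevxz" → "tlqxevx" ✓)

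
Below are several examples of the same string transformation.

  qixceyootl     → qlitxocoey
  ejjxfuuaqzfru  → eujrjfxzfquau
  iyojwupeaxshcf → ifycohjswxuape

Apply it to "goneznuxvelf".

The pattern: take characters alternately from the front and the back (1st, last, 2nd, 2nd-last, ...).
On "goneznuxvelf" that produces "gfolneevzxnu".

gfolneevzxnu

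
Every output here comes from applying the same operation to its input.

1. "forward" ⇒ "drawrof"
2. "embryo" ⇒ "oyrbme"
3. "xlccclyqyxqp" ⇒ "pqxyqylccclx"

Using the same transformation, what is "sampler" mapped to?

Each output is the input with this applied: reverse the string.
Doing the same to "sampler": "relpmas".

relpmas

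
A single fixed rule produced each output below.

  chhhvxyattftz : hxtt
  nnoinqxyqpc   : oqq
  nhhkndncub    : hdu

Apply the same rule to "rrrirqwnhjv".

The rule is to keep one character in every 3, starting at position 3 (positions 3rd, 6th, 9th, ...).
Doing the same to "rrrirqwnhjv": "rqh".

rqh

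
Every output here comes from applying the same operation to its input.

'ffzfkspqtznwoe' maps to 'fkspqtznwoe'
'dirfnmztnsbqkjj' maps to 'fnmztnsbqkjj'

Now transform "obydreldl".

dreldl

The transformation: delete the first 3 characters.
For "obydreldl" the result is "dreldl".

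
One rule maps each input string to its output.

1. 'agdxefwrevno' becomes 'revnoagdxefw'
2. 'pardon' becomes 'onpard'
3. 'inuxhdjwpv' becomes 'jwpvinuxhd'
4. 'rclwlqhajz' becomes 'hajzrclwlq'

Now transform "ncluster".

In each case the input is transformed by: swap the front and back halves of the string, then move the first character to the end.
Starting from "ncluster": after the first operation, "sternclu"; after the second, "ternclus".

ternclus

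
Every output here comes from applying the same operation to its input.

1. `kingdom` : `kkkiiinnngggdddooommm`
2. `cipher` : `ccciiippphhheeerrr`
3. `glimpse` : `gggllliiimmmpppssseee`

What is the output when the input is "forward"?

fffooorrrwwwaaarrrddd

Looking at the pairs, the operation is to repeat every character 3 times.
Applying that to "forward" gives "fffooorrrwwwaaarrrddd".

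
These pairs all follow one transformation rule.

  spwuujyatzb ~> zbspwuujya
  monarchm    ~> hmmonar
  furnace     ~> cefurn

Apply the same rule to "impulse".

What's happening: move the last 3 characters to the front (rotate right by 3), then delete the first character.
Starting from "impulse": after the first operation, "lseimpu"; after the second, "seimpu".

seimpu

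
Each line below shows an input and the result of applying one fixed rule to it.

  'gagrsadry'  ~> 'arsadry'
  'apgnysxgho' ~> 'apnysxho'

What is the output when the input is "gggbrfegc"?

The transformation: remove every "g".
On "gggbrfegc" that produces "brfec".

brfec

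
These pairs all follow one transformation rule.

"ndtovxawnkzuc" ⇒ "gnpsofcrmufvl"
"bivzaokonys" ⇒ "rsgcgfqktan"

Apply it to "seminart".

Looking at the pairs, the operation is to move the first 3 characters to the end (rotate left by 3), then shift every letter 8 places backward in the alphabet (wrapping around).
Applying both steps to "seminart": "inartsem", then "afsjlkwe".
(Check on "bivzaokonys": → "zaokonysbiv" → "rsgcgfqktan" ✓)

afsjlkwe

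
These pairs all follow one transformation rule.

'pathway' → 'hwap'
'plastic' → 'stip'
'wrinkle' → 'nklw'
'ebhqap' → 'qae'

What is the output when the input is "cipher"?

Rule — swap the first and last characters, then delete the first 3 characters.
"cipher" → "riphec" → "hec".
(Check on "pathway": → "yathwap" → "hwap" ✓)

hec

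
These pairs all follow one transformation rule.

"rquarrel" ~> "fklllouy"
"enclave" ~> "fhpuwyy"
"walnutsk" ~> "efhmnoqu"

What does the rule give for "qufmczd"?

gkotwxz

Rule — shift every letter 6 places backward in the alphabet (wrapping around), then sort the characters into alphabetical order.
Applying that to "qufmczd" gives "gkotwxz".
(Check on "rquarrel": → "lkoullyf" → "fklllouy" ✓)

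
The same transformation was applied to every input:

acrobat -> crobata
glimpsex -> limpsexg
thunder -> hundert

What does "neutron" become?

The rule is to move the first character to the end.
Applying that to "neutron" gives "eutronn".

eutronn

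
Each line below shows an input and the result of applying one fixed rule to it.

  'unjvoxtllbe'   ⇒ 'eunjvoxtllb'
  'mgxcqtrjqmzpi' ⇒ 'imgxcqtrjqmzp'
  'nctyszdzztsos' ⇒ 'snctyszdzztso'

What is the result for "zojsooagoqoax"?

xzojsooagoqoa

Each output is the input with this applied: move the last character to the front.
So "zojsooagoqoax" becomes "xzojsooagoqoa".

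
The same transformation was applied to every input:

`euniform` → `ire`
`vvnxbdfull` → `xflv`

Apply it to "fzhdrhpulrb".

The pattern: keep one character in every 3, starting at position 1 (positions 1st, 4th, 7th, ...), then move the first character to the end.
"fzhdrhpulrb" → "dprf".

dprf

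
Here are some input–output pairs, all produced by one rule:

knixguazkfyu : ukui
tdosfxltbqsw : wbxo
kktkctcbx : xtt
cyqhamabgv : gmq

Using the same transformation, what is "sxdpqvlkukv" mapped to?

What's happening: keep one character in every 3, starting at position 3 (positions 3rd, 6th, 9th, ...), then reverse the string.
Working it through for "sxdpqvlkukv": intermediate "dvu", final "uvd".

uvd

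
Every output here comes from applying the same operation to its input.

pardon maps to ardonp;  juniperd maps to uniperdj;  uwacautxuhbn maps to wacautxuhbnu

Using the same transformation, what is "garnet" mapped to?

What's happening: move the first character to the end.
Applying that to "garnet" gives "arnetg".

arnetg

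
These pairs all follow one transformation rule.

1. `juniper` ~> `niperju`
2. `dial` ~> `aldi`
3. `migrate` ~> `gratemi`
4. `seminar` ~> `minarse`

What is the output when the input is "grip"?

In each case the input is transformed by: move the first 2 characters to the end (rotate left by 2).
On "grip" that produces "ipgr".

ipgr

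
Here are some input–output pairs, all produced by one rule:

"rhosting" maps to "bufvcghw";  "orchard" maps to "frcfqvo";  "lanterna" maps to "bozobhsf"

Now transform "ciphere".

The transformation: move the last 2 characters to the front (rotate right by 2), then shift every letter 12 places backward in the alphabet (wrapping around).
Applying both steps to "ciphere": "reciphe", then "fsqwdvs".
(Check on "rhosting": → "ngrhosti" → "bufvcghw" ✓)

fsqwdvs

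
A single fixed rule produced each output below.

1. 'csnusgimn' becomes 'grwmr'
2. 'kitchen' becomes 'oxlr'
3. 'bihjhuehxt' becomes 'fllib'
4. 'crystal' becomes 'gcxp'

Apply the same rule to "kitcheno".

What's happening: keep every other character starting from the first (positions 1st, 3rd, 5th, ...), then shift every letter 4 places forward in the alphabet (wrapping around).
On "kitcheno": the first step gives "kthn", and the second then gives "oxlr".

oxlr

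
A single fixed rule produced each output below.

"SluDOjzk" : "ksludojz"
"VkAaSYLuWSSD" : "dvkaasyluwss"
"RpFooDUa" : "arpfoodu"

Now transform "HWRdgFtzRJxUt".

The transformation: move the last character to the front, then convert every letter to lowercase.
"HWRdgFtzRJxUt" → "tHWRdgFtzRJxU" → "thwrdgftzrjxu".

thwrdgftzrjxu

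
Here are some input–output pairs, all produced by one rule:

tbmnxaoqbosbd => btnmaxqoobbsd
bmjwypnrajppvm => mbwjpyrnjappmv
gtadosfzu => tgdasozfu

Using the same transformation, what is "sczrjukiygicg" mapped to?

csrzujikgycig

In each case the input is transformed by: swap each adjacent pair of characters (1↔2, 3↔4, ...).
Doing the same to "sczrjukiygicg": "csrzujikgycig".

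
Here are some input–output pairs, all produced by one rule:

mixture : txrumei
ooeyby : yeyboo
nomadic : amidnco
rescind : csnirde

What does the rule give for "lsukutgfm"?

kutufglms

Rule — move the first 2 characters to the end (rotate left by 2), then swap each adjacent pair of characters (1↔2, 3↔4, ...).
Applying both steps to "lsukutgfm": "ukutgfmls", then "kutufglms".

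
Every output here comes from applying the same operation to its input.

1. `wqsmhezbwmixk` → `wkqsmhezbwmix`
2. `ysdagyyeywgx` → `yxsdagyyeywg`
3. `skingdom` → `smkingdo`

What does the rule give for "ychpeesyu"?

What's happening: swap the first and last characters, then move the last character to the front.
On "ychpeesyu": the first step gives "uchpeesyy", and the second then gives "yuchpeesy".
(Check on "skingdom": → "mkingdos" → "smkingdo" ✓)

yuchpeesy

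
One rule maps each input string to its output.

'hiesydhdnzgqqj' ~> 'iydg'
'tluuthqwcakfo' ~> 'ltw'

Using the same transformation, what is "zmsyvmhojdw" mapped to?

mvo

The transformation: delete the last 3 characters, then keep one character in every 3, starting at position 2 (positions 2nd, 5th, 8th, ...).
On "zmsyvmhojdw" that produces "mvo".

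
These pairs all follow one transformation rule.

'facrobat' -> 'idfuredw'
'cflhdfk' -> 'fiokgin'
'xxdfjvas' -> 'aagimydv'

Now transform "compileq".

frpsloht

Rule — shift every letter 3 places forward in the alphabet (wrapping around).
Applying that to "compileq" gives "frpsloht".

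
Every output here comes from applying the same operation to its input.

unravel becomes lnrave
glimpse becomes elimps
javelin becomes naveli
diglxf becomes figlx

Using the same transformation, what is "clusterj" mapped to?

jluster

What's happening: delete the first character, then move the last character to the front.
Applying both steps to "clusterj": "lusterj", then "jluster".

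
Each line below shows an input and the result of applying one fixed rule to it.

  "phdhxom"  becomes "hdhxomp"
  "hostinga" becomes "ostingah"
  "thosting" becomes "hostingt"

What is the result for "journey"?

ourneyj

The transformation: move the first character to the end.
Applying that to "journey" gives "ourneyj".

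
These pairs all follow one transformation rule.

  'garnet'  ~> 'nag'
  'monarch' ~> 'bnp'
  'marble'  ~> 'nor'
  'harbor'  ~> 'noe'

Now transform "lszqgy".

The pattern: keep every other character starting from the second (positions 2nd, 4th, 6th, ...), then shift every letter 13 places forward in the alphabet (wrapping around) — i.e. ROT13.
"lszqgy" → "sqy" → "fdl".

fdl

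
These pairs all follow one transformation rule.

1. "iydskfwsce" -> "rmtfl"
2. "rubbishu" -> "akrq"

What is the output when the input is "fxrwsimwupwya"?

oabvdfj

The transformation: shift every letter 9 places forward in the alphabet (wrapping around), then keep every other character starting from the first (positions 1st, 3rd, 5th, ...).
For "fxrwsimwupwya", step one produces "ogafbrvfdyfhj"; step two turns that into "oabvdfj".
(Check on "rubbishu": → "adkkrbqd" → "akrq" ✓)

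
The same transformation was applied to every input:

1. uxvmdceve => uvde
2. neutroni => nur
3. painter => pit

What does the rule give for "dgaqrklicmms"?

Looking at the pairs, the operation is to delete the last 2 characters, then keep every other character starting from the first (positions 1st, 3rd, 5th, ...).
On "dgaqrklicmms": the first step gives "dgaqrklicm", and the second then gives "darlc".

darlc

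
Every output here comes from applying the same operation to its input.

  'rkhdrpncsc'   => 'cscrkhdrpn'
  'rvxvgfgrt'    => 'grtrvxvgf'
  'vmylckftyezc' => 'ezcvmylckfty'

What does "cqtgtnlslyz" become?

lyzcqtgtnls

The transformation: move the last 3 characters to the front (rotate right by 3).
Applying that to "cqtgtnlslyz" gives "lyzcqtgtnls".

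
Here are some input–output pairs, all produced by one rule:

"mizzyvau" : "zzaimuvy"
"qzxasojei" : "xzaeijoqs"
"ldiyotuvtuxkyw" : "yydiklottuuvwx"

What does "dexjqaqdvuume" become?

The transformation: sort the characters into alphabetical order, then move the last 2 characters to the front (rotate right by 2).
On "dexjqaqdvuume": the first step gives "addeejmqquuvx", and the second then gives "vxaddeejmqquu".
(Check on "ldiyotuvtuxkyw": → "diklottuuvwxyy" → "yydiklottuuvwx" ✓)

vxaddeejmqquu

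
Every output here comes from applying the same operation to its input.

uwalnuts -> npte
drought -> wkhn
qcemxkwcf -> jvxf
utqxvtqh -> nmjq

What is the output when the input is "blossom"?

uehl

The transformation: shift every letter 7 places backward in the alphabet (wrapping around), then keep only the first 4 characters.
For "blossom", step one produces "uehllhf"; step two turns that into "uehl".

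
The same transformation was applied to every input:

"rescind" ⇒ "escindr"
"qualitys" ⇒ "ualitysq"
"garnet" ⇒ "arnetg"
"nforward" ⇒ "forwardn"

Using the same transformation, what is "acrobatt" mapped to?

Rule — move the first character to the end.
So "acrobatt" becomes "crobatta".

crobatta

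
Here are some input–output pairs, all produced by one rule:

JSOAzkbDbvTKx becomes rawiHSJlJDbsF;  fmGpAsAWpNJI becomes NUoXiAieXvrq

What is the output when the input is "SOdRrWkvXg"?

The pattern: flip the case of every letter, then shift every letter 8 places forward in the alphabet (wrapping around).
Doing the same to "SOdRrWkvXg": "awLzZeSDfO".
(Check on "fmGpAsAWpNJI": → "FMgPaSawPnji" → "NUoXiAieXvrq" ✓)

awLzZeSDfO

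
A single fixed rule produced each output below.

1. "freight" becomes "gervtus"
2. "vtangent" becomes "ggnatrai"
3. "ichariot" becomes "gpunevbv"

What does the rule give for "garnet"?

gneart

Looking at the pairs, the operation is to shift every letter 13 places forward in the alphabet (wrapping around) — i.e. ROT13, then swap the first and last characters.
"garnet" → "tnearg" → "gneart".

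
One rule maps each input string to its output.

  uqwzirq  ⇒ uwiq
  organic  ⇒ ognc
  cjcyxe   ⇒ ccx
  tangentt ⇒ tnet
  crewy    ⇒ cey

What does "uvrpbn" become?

Looking at the pairs, the operation is to keep every other character starting from the first (positions 1st, 3rd, 5th, ...).
So "uvrpbn" becomes "urb".

urb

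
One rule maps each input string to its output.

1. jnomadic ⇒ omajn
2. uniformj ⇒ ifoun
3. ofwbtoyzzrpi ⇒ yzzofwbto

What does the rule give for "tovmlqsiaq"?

lqstovm

Each output is the input with this applied: delete the last 3 characters, then move the last 3 characters to the front (rotate right by 3).
For "tovmlqsiaq", step one produces "tovmlqs"; step two turns that into "lqstovm".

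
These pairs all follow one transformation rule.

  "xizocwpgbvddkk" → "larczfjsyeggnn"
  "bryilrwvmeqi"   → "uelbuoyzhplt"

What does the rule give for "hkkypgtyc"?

nkbnjsbwf

Looking at the pairs, the operation is to swap each adjacent pair of characters (1↔2, 3↔4, ...), then shift every letter 3 places forward in the alphabet (wrapping around).
For "hkkypgtyc", step one produces "khykgpytc"; step two turns that into "nkbnjsbwf".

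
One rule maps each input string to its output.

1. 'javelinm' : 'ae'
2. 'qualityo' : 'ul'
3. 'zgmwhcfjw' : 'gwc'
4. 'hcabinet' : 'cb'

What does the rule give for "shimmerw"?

hm

Looking at the pairs, the operation is to delete the last 3 characters, then keep every other character starting from the second (positions 2nd, 4th, 6th, ...).
Applying both steps to "shimmerw": "shimm", then "hm".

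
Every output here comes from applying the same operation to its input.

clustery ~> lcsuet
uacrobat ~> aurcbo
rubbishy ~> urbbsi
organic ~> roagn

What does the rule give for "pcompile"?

The rule is to delete the last 2 characters, then swap each adjacent pair of characters (1↔2, 3↔4, ...).
On "pcompile": the first step gives "pcompi", and the second then gives "cpmoip".

cpmoip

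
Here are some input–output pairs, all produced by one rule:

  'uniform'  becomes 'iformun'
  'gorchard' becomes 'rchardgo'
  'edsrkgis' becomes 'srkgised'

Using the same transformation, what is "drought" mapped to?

oughtdr

The rule is to move the first 2 characters to the end (rotate left by 2).
So "drought" becomes "oughtdr".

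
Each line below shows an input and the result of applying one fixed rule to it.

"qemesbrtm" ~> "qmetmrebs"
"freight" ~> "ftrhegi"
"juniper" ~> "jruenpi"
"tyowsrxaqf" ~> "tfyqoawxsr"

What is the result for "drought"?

The rule is to take characters alternately from the front and the back (1st, last, 2nd, 2nd-last, ...).
So "drought" becomes "dtrhogu".

dtrhogu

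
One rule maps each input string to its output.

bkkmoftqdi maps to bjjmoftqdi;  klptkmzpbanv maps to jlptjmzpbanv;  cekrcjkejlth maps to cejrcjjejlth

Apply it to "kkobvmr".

Looking at the pairs, the operation is to replace every "k" with "j".
On "kkobvmr" that produces "jjobvmr".

jjobvmr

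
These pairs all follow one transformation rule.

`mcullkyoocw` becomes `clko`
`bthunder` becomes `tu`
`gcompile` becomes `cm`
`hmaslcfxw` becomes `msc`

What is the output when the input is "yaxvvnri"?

Rule — delete the last 3 characters, then keep every other character starting from the second (positions 2nd, 4th, 6th, ...).
Applying both steps to "yaxvvnri": "yaxvv", then "av".

av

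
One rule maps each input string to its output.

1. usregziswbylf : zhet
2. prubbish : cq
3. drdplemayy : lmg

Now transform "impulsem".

xa

Each output is the input with this applied: keep one character in every 3, starting at position 3 (positions 3rd, 6th, 9th, ...), then shift every letter 8 places forward in the alphabet (wrapping around).
"impulsem" → "ps" → "xa".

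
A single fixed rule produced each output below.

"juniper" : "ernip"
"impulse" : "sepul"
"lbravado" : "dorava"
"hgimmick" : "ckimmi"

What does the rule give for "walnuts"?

What's happening: delete the first 2 characters, then move the last 2 characters to the front (rotate right by 2).
So "walnuts" becomes "tslnu".

tslnu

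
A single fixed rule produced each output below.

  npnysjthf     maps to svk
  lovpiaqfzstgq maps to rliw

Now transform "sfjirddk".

iun

Rule — shift every letter 3 places forward in the alphabet (wrapping around), then keep one character in every 3, starting at position 2 (positions 2nd, 5th, 8th, ...).
Starting from "sfjirddk": after the first operation, "vimluggn"; after the second, "iun".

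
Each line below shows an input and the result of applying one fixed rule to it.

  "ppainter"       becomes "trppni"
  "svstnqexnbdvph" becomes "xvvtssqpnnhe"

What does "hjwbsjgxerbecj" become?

The transformation: sort the characters into reverse alphabetical order, then delete the last 2 characters.
For "hjwbsjgxerbecj" the result is "xwsrjjjhgeec".
(Check on "svstnqexnbdvph": → "xvvtssqpnnhedb" → "xvvtssqpnnhe" ✓)

xwsrjjjhgeec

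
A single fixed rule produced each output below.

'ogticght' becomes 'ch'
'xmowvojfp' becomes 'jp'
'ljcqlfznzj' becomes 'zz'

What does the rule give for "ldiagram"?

Rule — keep every other character starting from the first (positions 1st, 3rd, 5th, ...), then keep only the last 2 characters.
Starting from "ldiagram": after the first operation, "liga"; after the second, "ga".

ga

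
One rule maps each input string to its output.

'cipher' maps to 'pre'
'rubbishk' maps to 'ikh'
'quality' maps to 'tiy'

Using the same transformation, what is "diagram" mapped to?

In each case the input is transformed by: swap each adjacent pair of characters (1↔2, 3↔4, ...), then keep only the last 3 characters.
For "diagram", step one produces "idgaarm"; step two turns that into "arm".

arm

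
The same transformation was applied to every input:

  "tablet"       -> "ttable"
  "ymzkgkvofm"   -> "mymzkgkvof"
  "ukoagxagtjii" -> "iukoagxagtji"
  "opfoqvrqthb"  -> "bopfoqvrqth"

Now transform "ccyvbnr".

rccyvbn

What's happening: move the last character to the front.
For "ccyvbnr" the result is "rccyvbn".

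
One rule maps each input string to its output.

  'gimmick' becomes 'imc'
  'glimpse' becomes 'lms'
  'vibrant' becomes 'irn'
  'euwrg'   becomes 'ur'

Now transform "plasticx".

lsix

The rule is to keep every other character starting from the second (positions 2nd, 4th, 6th, ...).
For "plasticx" the result is "lsix".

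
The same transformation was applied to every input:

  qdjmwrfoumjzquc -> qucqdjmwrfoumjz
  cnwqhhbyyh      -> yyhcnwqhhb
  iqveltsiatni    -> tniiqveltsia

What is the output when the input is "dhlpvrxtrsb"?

Looking at the pairs, the operation is to move the last 3 characters to the front (rotate right by 3).
Applying that to "dhlpvrxtrsb" gives "rsbdhlpvrxt".

rsbdhlpvrxt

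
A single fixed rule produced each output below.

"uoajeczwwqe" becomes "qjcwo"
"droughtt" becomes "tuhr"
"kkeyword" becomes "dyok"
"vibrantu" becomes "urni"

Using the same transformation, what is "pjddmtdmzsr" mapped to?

sdtmj

What's happening: keep every other character starting from the second (positions 2nd, 4th, 6th, ...), then swap the first and last characters.
"pjddmtdmzsr" → "sdtmj".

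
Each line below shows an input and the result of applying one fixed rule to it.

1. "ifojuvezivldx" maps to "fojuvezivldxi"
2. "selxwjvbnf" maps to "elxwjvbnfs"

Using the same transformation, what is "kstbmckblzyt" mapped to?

The pattern: move the first character to the end.
So "kstbmckblzyt" becomes "stbmckblzytk".

stbmckblzytk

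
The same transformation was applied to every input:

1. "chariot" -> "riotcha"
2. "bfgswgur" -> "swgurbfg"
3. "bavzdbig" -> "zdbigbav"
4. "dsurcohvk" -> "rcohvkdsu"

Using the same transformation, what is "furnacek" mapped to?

Each output is the input with this applied: move the first 3 characters to the end (rotate left by 3).
On "furnacek" that produces "nacekfur".

nacekfur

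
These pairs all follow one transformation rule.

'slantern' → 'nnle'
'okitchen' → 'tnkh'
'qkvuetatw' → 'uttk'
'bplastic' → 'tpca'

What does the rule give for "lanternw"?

wtra

Rule — keep every other character starting from the second (positions 2nd, 4th, 6th, ...), then sort the characters into reverse alphabetical order.
Applying both steps to "lanternw": "atrw", then "wtra".
(Check on "okitchen": → "kthn" → "tnkh" ✓)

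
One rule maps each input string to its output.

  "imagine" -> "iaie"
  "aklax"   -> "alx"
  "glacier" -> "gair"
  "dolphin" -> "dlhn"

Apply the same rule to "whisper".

Looking at the pairs, the operation is to keep every other character starting from the first (positions 1st, 3rd, 5th, ...).
Doing the same to "whisper": "wipr".

wipr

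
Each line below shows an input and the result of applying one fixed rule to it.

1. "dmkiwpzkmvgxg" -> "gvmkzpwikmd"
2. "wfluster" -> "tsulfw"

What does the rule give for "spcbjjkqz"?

Each output is the input with this applied: reverse the string, then delete the first 2 characters.
For "spcbjjkqz", step one produces "zqkjjbcps"; step two turns that into "kjjbcps".

kjjbcps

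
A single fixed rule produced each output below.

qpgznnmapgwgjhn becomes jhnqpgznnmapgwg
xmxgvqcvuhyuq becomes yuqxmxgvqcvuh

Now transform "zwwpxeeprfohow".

howzwwpxeeprfo

What's happening: move the last 3 characters to the front (rotate right by 3).
For "zwwpxeeprfohow" the result is "howzwwpxeeprfo".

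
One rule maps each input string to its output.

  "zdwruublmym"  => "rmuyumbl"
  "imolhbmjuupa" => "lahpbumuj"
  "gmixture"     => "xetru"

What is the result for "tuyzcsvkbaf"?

Looking at the pairs, the operation is to delete the first 3 characters, then take characters alternately from the front and the back (1st, last, 2nd, 2nd-last, ...).
Applying both steps to "tuyzcsvkbaf": "zcsvkbaf", then "zfcasbvk".
(Check on "zdwruublmym": → "ruublmym" → "rmuyumbl" ✓)

zfcasbvk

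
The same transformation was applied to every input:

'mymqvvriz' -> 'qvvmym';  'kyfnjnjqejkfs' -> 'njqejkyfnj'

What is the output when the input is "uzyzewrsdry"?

The rule is to delete the last 3 characters, then swap the front and back halves of the string.
Working it through for "uzyzewrsdry": intermediate "uzyzewrs", final "ewrsuzyz".

ewrsuzyz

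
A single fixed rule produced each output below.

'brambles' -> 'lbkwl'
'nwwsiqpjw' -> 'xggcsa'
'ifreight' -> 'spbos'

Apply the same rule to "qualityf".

In each case the input is transformed by: shift every letter 10 places forward in the alphabet (wrapping around), then delete the last 3 characters.
Working it through for "qualityf": intermediate "aekvsdip", final "aekvs".

aekvs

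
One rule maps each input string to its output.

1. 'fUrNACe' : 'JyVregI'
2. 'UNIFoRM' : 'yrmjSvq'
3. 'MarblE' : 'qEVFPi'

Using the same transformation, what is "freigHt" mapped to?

JVIMKlX

Looking at the pairs, the operation is to shift every letter 4 places forward in the alphabet (wrapping around), then flip the case of every letter.
Applying both steps to "freigHt": "jvimkLx", then "JVIMKlX".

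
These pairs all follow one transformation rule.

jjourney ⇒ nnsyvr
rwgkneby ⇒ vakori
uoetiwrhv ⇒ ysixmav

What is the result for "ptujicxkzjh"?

txynmgbod

The rule is to delete the last 2 characters, then shift every letter 4 places forward in the alphabet (wrapping around).
On "ptujicxkzjh": the first step gives "ptujicxkz", and the second then gives "txynmgbod".
(Check on "uoetiwrhv": → "uoetiwr" → "ysixmav" ✓)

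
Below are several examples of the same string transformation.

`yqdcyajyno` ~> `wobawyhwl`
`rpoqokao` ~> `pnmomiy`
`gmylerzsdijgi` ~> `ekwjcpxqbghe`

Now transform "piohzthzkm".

ngmfxrfxi

Each output is the input with this applied: delete the last character, then shift every letter 2 places backward in the alphabet (wrapping around).
Applying both steps to "piohzthzkm": "piohzthzk", then "ngmfxrfxi".
(Check on "rpoqokao": → "rpoqoka" → "pnmomiy" ✓)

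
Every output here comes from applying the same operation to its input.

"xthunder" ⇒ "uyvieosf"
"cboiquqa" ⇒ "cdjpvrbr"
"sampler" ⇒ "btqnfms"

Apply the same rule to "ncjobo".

The pattern: shift every letter 1 place forward in the alphabet (wrapping around), then swap each adjacent pair of characters (1↔2, 3↔4, ...).
Working it through for "ncjobo": intermediate "odkpcp", final "dopkpc".
(Check on "cboiquqa": → "dcpjrvrb" → "cdjpvrbr" ✓)

dopkpc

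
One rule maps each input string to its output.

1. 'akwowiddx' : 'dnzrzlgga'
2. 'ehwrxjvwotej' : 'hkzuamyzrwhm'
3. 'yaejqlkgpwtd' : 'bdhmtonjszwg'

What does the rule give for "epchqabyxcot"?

Looking at the pairs, the operation is to shift every letter 3 places forward in the alphabet (wrapping around).
For "epchqabyxcot" the result is "hsfktdebafrw".

hsfktdebafrw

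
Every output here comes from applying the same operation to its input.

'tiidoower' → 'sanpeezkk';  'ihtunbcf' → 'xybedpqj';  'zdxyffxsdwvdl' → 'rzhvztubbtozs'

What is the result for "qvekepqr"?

The transformation: move the last 3 characters to the front (rotate right by 3), then shift every letter 4 places backward in the alphabet (wrapping around).
Starting from "qvekepqr": after the first operation, "pqrqveke"; after the second, "lmnmraga".

lmnmraga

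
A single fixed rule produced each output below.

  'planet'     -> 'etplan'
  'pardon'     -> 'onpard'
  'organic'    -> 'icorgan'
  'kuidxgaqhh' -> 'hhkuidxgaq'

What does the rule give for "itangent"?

ntitange

The transformation: move the last 2 characters to the front (rotate right by 2).
Doing the same to "itangent": "ntitange".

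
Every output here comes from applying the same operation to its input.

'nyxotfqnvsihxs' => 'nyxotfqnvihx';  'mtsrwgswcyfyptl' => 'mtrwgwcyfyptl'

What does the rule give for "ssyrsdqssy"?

yrdqy

Rule — remove every "s".
So "ssyrsdqssy" becomes "yrdqy".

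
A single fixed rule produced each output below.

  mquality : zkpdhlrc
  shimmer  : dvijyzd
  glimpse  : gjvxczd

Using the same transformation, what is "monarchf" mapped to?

tywdferi

The pattern: move the last 3 characters to the front (rotate right by 3), then shift every letter 9 places backward in the alphabet (wrapping around).
Applying both steps to "monarchf": "chfmonar", then "tywdferi".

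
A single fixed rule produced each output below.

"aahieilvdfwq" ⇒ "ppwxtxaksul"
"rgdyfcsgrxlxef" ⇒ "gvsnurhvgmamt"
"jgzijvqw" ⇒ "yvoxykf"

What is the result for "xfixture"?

muxmijg

What's happening: delete the last character, then shift every letter 11 places backward in the alphabet (wrapping around).
On "xfixture": the first step gives "xfixtur", and the second then gives "muxmijg".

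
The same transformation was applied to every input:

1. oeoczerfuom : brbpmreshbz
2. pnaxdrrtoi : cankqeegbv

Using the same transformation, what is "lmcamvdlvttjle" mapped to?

yzpnziqyiggwyr

In each case the input is transformed by: shift every letter 13 places forward in the alphabet (wrapping around) — i.e. ROT13.
So "lmcamvdlvttjle" becomes "yzpnziqyiggwyr".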